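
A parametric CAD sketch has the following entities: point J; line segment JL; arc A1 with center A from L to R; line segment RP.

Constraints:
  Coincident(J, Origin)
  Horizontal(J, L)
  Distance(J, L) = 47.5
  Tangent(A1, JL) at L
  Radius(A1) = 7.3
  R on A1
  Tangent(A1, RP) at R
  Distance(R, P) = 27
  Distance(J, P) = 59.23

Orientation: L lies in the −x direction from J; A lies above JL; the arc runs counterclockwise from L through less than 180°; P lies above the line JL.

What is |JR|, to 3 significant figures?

41.5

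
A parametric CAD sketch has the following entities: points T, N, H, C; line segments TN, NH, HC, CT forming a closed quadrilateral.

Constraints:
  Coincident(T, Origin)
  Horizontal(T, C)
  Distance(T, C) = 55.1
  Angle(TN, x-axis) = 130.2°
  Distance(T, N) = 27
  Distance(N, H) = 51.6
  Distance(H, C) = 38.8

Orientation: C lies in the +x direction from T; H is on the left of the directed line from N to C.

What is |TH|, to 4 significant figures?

45.82

Checks: T.y = 0.00, C.y = 0.00 ✓; |NH| = 51.60 ✓; |HC| = 38.80 ✓.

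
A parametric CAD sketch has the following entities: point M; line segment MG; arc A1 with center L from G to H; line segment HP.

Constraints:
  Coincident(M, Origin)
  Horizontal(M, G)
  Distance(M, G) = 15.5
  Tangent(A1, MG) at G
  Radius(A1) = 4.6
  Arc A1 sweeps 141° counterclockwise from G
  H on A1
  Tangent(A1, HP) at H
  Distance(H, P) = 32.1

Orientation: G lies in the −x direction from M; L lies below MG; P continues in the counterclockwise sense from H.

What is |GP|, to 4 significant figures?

35.94

M is at the origin; M and G share the same y with |MG| = 15.5 and G on the −x side, so G = (-15.50, 0.000). A1 meets MG tangentially, so LG is at right angles to MG, so L = G + (0, -4.6) = (-15.50, -4.600). On A1, G sits at bearing 90° from L; a 141° counterclockwise sweep puts H at bearing 231°, so H = L + 4.6·(cos 231°, sin 231°) = (-18.39, -8.175). The tangent condition forces LH to be normal to HP, so HP runs along (−sin 231°, cos 231°); with |HP| = 32.1, P = (6.552, -28.38). Then |GP| = |P − G| = 35.94.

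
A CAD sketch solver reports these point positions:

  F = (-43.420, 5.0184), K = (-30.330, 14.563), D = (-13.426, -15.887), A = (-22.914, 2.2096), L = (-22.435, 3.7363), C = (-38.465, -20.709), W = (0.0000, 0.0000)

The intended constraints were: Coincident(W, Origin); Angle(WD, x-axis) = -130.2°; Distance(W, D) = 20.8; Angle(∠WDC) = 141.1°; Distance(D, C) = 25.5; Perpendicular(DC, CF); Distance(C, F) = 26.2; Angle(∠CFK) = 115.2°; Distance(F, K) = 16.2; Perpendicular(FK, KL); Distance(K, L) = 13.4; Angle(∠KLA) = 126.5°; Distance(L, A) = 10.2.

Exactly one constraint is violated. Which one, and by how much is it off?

Distance(L, A) = 10.2 — off by 8.60.

W = (0.00, 0.00) ✓; WD at -130.2° ✓; |WD| = 20.80 ✓; ∠WDC = 141.1° ✓; |DC| = 25.50 ✓; ∠(DC, CF) = 90.00° ✓; |CF| = 26.20 ✓; ∠CFK = 115.2° ✓; |FK| = 16.20 ✓; ∠(FK, KL) = 90.00° ✓; |KL| = 13.40 ✓; ∠KLA = 126.5° ✓; |LA| = 1.600 ✗.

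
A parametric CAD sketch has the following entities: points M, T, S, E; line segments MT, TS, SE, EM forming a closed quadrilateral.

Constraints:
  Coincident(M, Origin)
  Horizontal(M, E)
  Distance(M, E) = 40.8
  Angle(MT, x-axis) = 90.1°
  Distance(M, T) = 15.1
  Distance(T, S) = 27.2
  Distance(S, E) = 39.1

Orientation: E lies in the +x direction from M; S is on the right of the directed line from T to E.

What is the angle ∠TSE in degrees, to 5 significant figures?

79.877°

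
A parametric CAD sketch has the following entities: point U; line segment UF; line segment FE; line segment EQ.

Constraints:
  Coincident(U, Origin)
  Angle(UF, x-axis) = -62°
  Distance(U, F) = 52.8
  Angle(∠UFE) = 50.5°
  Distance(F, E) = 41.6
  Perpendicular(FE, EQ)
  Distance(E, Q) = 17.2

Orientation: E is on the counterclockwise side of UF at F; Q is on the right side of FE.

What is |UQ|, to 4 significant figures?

58.49

∠UFE = 50.5°, so FE runs at -62.0° + (180° − 50.5°) = 67.50° from the x-axis; with |FE| = 41.6, E = F + 41.6·(cos 67.50°, sin 67.50°) = (40.71, -8.186). The perpendicularity gives EQ at right angles to FE; with |EQ| = 17.2 on the right of FE, Q = E + 17.2·(0.9239, -0.3827) = (56.60, -14.77). Then |UQ| = |Q − U| = 58.49.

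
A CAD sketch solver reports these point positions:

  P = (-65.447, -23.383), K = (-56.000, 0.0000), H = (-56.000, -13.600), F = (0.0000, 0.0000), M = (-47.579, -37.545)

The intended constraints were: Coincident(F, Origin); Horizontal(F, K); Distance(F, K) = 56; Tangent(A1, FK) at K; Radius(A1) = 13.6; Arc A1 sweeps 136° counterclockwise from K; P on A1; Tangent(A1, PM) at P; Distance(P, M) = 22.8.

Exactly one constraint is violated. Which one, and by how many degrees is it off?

Tangent(A1, PM) at P — off by 5.60°.

F = (0.00, 0.00) ✓; F.y = 0.00, K.y = 0.00 ✓; |FK| = 56.00 ✓; ∠(HK, KF) = 90.00° ✓; |HK| = 13.60 ✓; bearing(H→P) − bearing(H→K) = 136.0° ✓; |HP| = 13.60 ✓; ∠(HP, PM) = 84.40° ✗; |PM| = 22.80 ✓.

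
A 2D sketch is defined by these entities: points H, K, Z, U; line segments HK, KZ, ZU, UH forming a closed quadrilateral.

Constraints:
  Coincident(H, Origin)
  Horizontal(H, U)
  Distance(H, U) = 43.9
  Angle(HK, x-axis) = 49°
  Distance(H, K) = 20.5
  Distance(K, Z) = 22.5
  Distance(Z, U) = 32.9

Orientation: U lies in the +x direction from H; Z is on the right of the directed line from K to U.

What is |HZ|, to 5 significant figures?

13.655

H is at the origin; HU is horizontal with |HU| = 43.9 and U in +x, so U = (43.9, 0). HK runs at 49.0° with |HK| = 20.5, so K = (13.449, 15.472). Z is determined by |KZ| = 22.5 and |ZU| = 32.9 together: it lies at the intersection of circle(K, 22.5) and circle(U, 32.9). With |KU| = 34.156, the foot of the radical line on KU is 8.6436 from K and the perpendicular offset is √(22.5² − 8.6436²) = 20.773. Taking the right-of-KU solution: Z = (11.745, -6.9639).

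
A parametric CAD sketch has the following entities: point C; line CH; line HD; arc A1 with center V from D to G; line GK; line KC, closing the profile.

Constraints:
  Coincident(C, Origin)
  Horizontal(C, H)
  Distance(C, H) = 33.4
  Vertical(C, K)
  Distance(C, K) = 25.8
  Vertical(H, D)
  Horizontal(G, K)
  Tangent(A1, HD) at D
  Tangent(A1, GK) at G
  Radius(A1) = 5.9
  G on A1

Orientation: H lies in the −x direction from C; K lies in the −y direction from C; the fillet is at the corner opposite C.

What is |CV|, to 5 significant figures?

33.945

C is at the origin; C and H share the same y with |CH| = 33.4 and H on the −x side, so H = (-33.400, 0.0000). C and K share the same x with |CK| = 25.8 and K on the −y side, so K = (0.0000, -25.800). The virtual corner opposite C is at (-33.400, -25.800). A1 meets HD tangentially, so VD is at right angles to HD and A1 meets GK tangentially, so VG is at right angles to GK, with radius 5.9, so the center V sits 5.9 in from both sides at V = (-27.500, -19.900). Then |CV| = |V − C| = 33.945.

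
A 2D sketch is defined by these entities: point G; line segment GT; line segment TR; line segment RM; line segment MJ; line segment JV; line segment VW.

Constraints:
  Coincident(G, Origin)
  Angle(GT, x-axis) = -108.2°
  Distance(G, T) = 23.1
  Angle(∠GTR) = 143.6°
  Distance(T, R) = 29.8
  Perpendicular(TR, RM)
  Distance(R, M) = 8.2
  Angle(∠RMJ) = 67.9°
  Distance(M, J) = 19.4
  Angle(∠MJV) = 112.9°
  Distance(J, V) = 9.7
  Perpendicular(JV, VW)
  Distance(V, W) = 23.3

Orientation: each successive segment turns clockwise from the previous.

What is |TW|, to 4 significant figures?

36.16

G is at the origin; GT runs at -108.2° with length 23.1, so T = (-7.215, -21.94). ∠GTR = 143.6° gives TR at -144.6° from the x-axis; with |TR| = 29.8, R = (-31.51, -39.21). The perpendicularity gives RM at right angles to TR, so RM runs at 125.4°; with |RM| = 8.2, M = (-36.26, -32.52). ∠RMJ = 67.9° gives MJ at 13.30° from the x-axis; with |MJ| = 19.4, J = (-17.38, -28.06). ∠MJV = 112.9° gives JV at -53.80° from the x-axis; with |JV| = 9.7, V = (-11.65, -35.89). The perpendicularity gives VW at right angles to JV, so VW runs at -143.8°; with |VW| = 23.3, W = (-30.45, -49.65). Then |TW| = |W − T| = 36.16.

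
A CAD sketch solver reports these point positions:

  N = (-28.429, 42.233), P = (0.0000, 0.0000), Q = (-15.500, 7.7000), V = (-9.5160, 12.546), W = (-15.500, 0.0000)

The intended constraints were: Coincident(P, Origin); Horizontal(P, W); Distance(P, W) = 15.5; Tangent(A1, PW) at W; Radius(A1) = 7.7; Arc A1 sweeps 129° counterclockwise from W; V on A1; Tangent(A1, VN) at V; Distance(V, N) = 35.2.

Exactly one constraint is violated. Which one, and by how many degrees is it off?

Tangent(A1, VN) at V — off by 6.50°.

P = (0.00, 0.00) ✓; P.y = 0.00, W.y = 0.00 ✓; |PW| = 15.50 ✓; ∠(QW, WP) = 90.00° ✓; |QW| = 7.700 ✓; bearing(Q→V) − bearing(Q→W) = 129.0° ✓; |QV| = 7.700 ✓; ∠(QV, VN) = 96.50° ✗; |VN| = 35.20 ✓.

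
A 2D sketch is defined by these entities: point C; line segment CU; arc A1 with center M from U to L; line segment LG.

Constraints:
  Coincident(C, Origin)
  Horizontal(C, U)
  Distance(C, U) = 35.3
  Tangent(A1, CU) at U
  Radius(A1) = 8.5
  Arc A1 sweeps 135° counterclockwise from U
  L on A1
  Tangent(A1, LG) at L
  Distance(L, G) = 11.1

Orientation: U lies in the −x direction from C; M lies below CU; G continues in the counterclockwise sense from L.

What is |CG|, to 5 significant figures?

40.244

C is at the origin; CU is horizontal with |CU| = 35.3 and U on the −x side, so U = (-35.300, 0.0000). The tangent condition forces MU to be normal to CU, so M = U + (0, -8.5) = (-35.300, -8.5000). On A1, U sits at bearing 90° from M; a 135° counterclockwise sweep puts L at bearing 225°, so L = M + 8.5·(cos 225°, sin 225°) = (-41.310, -14.510). A1 meets LG tangentially, so ML is at right angles to LG, so LG runs along (−sin 225°, cos 225°); with |LG| = 11.1, G = (-33.462, -22.359). Then |CG| = |G − C| = 40.244.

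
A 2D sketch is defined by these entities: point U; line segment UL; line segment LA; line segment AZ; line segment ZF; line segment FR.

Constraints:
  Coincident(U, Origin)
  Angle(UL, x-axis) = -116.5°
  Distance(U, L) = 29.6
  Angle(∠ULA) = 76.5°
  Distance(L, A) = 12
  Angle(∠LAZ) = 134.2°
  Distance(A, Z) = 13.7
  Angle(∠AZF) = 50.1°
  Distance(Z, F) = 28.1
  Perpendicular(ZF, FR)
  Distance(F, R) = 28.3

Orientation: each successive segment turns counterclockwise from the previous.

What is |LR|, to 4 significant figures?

18.42

U is at the origin; UL runs at -116.5° with length 29.6, so L = (-13.21, -26.49). ∠ULA = 76.5° gives LA at -13.00° from the x-axis; with |LA| = 12.0, A = (-1.515, -29.19). ∠LAZ = 134.2° gives AZ at 32.80° from the x-axis; with |AZ| = 13.7, Z = (10.00, -21.77). ∠AZF = 50.1° gives ZF at 162.7° from the x-axis; with |ZF| = 28.1, F = (-16.83, -13.41). ZF ⟂ FR, so FR runs at -107.3°; with |FR| = 28.3, R = (-25.24, -40.43). Then |LR| = |R − L| = 18.42.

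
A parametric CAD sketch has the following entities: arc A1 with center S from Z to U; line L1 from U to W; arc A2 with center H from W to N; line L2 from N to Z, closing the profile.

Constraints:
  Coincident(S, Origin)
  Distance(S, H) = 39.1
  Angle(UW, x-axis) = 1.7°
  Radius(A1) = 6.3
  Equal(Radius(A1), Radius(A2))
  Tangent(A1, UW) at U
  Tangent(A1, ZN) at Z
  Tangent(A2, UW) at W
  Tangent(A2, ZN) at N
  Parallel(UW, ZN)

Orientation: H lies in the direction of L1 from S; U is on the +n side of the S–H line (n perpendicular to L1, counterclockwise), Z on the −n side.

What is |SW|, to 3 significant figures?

39.6

The slot axis is L1's direction at 1.7°, so u = (cos 1.7°, sin 1.7°) = (1.00, 0.0297) and n = (−sin 1.7°, cos 1.7°) = (-0.0297, 1.00). S is at the origin and H lies 39.1 along u from S, so H = 39.1·u = (39.1, 1.16). Tangency of A1 to both parallel lines with radius 6.3 puts U and Z at S ± 6.3·n: U = (-0.187, 6.30), Z = (0.187, -6.30). Equal radii place W and N the same way about H: W = H + 6.3·n = (38.9, 7.46), N = H − 6.3·n = (39.3, -5.14). Then |SW| = |W − S| = 39.6.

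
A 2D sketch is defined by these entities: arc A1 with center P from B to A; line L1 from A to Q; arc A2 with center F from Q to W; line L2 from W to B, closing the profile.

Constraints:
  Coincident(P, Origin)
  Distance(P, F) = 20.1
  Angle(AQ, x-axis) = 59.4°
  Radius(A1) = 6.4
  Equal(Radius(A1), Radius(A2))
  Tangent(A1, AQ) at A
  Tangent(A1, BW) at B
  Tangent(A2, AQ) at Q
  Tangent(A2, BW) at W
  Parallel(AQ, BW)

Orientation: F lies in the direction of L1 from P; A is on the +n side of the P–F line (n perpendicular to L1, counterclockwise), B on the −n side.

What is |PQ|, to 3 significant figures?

21.1

The slot axis is L1's direction at 59.4°, so u = (cos 59.4°, sin 59.4°) = (0.509, 0.861) and n = (−sin 59.4°, cos 59.4°) = (-0.861, 0.509). P is at the origin and F lies 20.1 along u from P, so F = 20.1·u = (10.2, 17.3). Tangency of A1 to both parallel lines with radius 6.4 puts A and B at P ± 6.4·n: A = (-5.51, 3.26), B = (5.51, -3.26). Equal radii place Q and W the same way about F: Q = F + 6.4·n = (4.72, 20.6), W = F − 6.4·n = (15.7, 14.0). Then |PQ| = |Q − P| = 21.1.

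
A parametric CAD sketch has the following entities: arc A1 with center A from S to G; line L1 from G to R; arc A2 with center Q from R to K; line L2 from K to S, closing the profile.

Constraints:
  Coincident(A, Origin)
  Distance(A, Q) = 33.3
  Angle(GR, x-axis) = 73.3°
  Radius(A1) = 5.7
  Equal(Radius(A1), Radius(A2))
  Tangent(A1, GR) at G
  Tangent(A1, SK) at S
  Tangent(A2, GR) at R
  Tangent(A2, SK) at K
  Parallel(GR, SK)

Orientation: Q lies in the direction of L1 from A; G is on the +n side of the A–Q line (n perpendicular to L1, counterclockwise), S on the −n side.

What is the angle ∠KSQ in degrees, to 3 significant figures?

9.71°

The slot axis is L1's direction at 73.3°, so u = (cos 73.3°, sin 73.3°) = (0.287, 0.958) and n = (−sin 73.3°, cos 73.3°) = (-0.958, 0.287). A is at the origin and Q lies 33.3 along u from A, so Q = 33.3·u = (9.57, 31.9). Tangency of A1 to both parallel lines with radius 5.7 puts G and S at A ± 5.7·n: G = (-5.46, 1.64), S = (5.46, -1.64). Equal radii place R and K the same way about Q: R = Q + 5.7·n = (4.11, 33.5), K = Q − 5.7·n = (15.0, 30.3). Then cos ∠KSQ = SK·SQ / (|SK||SQ|), giving 9.71°.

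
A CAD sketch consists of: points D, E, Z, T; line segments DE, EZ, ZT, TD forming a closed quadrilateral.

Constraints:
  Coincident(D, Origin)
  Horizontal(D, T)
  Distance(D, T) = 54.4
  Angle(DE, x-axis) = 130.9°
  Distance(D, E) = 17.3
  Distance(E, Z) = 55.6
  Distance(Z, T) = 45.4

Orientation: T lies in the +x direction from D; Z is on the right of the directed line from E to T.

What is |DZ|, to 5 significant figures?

38.372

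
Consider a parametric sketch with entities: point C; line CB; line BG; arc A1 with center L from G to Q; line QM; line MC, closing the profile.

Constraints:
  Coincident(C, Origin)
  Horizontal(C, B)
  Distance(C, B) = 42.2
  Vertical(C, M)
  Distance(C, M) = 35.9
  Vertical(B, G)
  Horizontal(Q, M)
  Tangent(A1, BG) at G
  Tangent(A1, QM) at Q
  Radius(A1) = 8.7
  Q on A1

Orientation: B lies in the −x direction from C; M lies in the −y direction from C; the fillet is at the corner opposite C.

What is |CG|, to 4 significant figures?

50.21

The virtual corner opposite C is at (-42.20, -35.90). Tangency of A1 to BG means the radius LG is perpendicular to BG and the tangent condition forces LQ to be normal to QM, with radius 8.7, so the center L sits 8.7 in from both sides at L = (-33.50, -27.20). That places the tangent points at G = (-42.20, -27.20) on BG and Q = (-33.50, -35.90) on QM. Then |CG| = |G − C| = 50.21.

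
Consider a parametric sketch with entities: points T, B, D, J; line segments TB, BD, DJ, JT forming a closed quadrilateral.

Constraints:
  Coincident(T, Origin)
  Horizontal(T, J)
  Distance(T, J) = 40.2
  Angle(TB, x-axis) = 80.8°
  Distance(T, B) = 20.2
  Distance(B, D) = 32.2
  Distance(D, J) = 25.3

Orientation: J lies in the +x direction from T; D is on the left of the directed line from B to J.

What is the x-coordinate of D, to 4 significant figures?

35.06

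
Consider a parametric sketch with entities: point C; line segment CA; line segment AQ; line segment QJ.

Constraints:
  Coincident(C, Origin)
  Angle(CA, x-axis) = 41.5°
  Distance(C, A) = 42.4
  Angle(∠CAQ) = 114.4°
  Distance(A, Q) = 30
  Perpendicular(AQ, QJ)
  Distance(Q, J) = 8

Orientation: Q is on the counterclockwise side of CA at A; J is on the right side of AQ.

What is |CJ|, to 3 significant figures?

66.6

∠CAQ = 114.4°, so AQ runs at 41.5° + (180° − 114.4°) = 107° from the x-axis; with |AQ| = 30.0, Q = A + 30.0·(cos 107°, sin 107°) = (22.9, 56.8). AQ is perpendicular to QJ; with |QJ| = 8.0 on the right of AQ, J = Q + 8.0·(0.956, 0.294) = (30.6, 59.1). Then |CJ| = |J − C| = 66.6.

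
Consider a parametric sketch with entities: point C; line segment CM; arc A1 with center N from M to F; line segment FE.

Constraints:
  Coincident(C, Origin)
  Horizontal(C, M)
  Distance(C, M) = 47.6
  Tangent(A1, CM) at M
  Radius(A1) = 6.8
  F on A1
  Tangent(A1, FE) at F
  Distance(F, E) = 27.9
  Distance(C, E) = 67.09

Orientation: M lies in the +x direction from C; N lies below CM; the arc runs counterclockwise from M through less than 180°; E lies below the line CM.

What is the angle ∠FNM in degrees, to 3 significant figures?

125°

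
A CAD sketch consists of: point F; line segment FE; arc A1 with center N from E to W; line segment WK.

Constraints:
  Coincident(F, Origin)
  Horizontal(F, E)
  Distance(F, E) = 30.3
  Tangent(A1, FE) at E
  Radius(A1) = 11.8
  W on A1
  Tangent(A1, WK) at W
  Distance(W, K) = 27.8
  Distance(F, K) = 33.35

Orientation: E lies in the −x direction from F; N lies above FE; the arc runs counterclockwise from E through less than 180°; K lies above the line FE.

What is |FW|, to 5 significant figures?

20.740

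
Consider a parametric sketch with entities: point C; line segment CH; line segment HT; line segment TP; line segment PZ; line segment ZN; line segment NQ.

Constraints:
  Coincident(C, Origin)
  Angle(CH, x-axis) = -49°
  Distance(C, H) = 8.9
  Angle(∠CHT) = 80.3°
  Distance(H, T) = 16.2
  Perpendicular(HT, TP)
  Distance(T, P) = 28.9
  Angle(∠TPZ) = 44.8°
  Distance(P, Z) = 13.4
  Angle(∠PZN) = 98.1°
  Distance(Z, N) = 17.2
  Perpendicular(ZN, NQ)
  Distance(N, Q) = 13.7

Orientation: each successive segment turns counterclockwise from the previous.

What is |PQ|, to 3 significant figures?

19.1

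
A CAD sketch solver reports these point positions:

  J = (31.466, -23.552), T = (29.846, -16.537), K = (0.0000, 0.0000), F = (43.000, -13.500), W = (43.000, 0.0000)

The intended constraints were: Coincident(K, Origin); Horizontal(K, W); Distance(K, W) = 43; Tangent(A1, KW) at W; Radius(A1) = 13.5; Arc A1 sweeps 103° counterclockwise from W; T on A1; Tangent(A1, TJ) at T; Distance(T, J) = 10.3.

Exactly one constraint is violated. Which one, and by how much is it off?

Distance(T, J) = 10.3 — off by 3.10.

K = (0.00, 0.00) ✓; K.y = 0.00, W.y = 0.00 ✓; |KW| = 43.00 ✓; ∠(FW, WK) = 90.00° ✓; |FW| = 13.50 ✓; bearing(F→T) − bearing(F→W) = 103.0° ✓; |FT| = 13.50 ✓; ∠(FT, TJ) = 90.00° ✓; |TJ| = 7.200 ✗.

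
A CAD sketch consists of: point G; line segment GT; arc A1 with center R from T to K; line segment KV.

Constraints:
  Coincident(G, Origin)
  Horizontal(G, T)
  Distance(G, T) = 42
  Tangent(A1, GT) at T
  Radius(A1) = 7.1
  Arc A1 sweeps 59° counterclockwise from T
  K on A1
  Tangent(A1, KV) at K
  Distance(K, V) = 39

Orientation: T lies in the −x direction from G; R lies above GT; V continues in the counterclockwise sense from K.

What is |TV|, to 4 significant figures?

45.22

G is at the origin; GT is horizontal with |GT| = 42.0 and T on the −x side, so T = (-42.00, 0.000). The tangent condition forces RT to be normal to GT, so R = T + (0, 7.1) = (-42.00, 7.100). On A1, T sits at bearing -90° from R; a 59° counterclockwise sweep puts K at bearing -31°, so K = R + 7.1·(cos -31°, sin -31°) = (-35.91, 3.443). Tangency of A1 to KV means the radius RK is perpendicular to KV, so KV runs along (−sin -31°, cos -31°); with |KV| = 39.0, V = (-15.83, 36.87). Then |TV| = |V − T| = 45.22.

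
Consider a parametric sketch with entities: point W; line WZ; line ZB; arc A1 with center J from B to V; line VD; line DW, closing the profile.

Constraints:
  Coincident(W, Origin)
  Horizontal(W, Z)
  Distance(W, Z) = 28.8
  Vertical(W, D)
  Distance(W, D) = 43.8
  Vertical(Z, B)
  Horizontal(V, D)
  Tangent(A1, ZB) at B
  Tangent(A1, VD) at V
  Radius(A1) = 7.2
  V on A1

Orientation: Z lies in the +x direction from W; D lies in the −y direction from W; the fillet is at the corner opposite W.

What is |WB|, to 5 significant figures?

46.573

The virtual corner opposite W is at (28.800, -43.800). Tangency of A1 to ZB means the radius JB is perpendicular to ZB and tangency of A1 to VD means the radius JV is perpendicular to VD, with radius 7.2, so the center J sits 7.2 in from both sides at J = (21.600, -36.600). That places the tangent points at B = (28.800, -36.600) on ZB and V = (21.600, -43.800) on VD. Then |WB| = |B − W| = 46.573.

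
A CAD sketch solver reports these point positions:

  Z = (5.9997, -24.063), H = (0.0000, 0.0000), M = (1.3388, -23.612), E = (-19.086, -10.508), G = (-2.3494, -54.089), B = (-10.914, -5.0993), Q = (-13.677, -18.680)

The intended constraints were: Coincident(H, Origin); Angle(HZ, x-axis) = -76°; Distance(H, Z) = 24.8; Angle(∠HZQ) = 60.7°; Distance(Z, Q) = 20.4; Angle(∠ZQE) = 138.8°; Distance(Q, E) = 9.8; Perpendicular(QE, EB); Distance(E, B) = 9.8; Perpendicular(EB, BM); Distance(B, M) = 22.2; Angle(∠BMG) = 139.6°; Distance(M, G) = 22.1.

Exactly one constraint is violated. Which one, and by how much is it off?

Distance(M, G) = 22.1 — off by 8.60.

H = (0.00, 0.00) ✓; HZ at -76.00° ✓; |HZ| = 24.80 ✓; ∠HZQ = 60.70° ✓; |ZQ| = 20.40 ✓; ∠ZQE = 138.8° ✓; |QE| = 9.800 ✓; ∠(QE, EB) = 90.00° ✓; |EB| = 9.800 ✓; ∠(EB, BM) = 90.00° ✓; |BM| = 22.20 ✓; ∠BMG = 139.6° ✓; |MG| = 30.70 ✗.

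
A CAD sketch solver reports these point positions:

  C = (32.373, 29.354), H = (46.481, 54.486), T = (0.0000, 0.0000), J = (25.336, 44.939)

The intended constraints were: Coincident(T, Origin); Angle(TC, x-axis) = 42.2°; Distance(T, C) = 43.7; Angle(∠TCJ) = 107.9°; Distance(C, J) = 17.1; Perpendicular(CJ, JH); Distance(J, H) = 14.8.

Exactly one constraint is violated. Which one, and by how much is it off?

Distance(J, H) = 14.8 — off by 8.40.

T = (0.00, 0.00) ✓; TC at 42.20° ✓; |TC| = 43.70 ✓; ∠TCJ = 107.9° ✓; |CJ| = 17.10 ✓; ∠(CJ, JH) = 90.00° ✓; |JH| = 23.20 ✗.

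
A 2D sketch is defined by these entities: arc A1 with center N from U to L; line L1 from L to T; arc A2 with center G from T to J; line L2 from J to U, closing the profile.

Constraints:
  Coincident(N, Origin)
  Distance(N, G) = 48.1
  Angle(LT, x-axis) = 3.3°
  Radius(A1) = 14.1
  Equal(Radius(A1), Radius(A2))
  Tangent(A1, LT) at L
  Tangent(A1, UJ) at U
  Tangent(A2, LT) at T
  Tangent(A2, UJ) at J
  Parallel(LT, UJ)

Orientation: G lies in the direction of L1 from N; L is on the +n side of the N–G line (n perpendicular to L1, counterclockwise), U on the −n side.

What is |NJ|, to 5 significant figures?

50.124

Tangency of A1 to both parallel lines with radius 14.1 puts L and U at N ± 14.1·n: L = (-0.81165, 14.077), U = (0.81165, -14.077). Equal radii place T and J the same way about G: T = G + 14.1·n = (47.209, 16.845), J = G − 14.1·n = (48.832, -11.308). Then |NJ| = |J − N| = 50.124.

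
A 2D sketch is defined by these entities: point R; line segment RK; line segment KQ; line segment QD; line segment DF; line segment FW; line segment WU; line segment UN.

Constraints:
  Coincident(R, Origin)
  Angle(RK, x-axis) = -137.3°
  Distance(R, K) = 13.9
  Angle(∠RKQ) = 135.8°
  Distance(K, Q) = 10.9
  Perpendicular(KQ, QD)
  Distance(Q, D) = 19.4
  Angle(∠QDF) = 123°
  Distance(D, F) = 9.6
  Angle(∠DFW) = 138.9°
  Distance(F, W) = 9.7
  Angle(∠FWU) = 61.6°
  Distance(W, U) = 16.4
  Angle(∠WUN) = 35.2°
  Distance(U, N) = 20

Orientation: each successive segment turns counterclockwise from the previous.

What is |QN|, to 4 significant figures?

31.21

R is at the origin; RK runs at -137.3° with length 13.9, so K = (-10.22, -9.426). ∠RKQ = 135.8° gives KQ at -93.10° from the x-axis; with |KQ| = 10.9, Q = (-10.80, -20.31). KQ is perpendicular to QD, so QD runs at -3.100°; with |QD| = 19.4, D = (8.567, -21.36). ∠QDF = 123.0° gives DF at 53.90° from the x-axis; with |DF| = 9.6, F = (14.22, -13.60). ∠DFW = 138.9° gives FW at 95.00° from the x-axis; with |FW| = 9.7, W = (13.38, -3.940). ∠FWU = 61.6° gives WU at -146.6° from the x-axis; with |WU| = 16.4, U = (-0.3138, -12.97). ∠WUN = 35.2° gives UN at -1.800° from the x-axis; with |UN| = 20.0, N = (19.68, -13.60). Then |QN| = |N − Q| = 31.21.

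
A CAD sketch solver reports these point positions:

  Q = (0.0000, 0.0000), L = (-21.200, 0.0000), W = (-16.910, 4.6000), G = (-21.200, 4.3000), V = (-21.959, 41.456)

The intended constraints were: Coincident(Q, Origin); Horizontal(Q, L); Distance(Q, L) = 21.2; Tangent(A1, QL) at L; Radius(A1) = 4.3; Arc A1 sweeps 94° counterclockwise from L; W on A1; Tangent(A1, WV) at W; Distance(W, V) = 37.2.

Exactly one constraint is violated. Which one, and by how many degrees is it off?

Tangent(A1, WV) at W — off by 3.80°.

Q = (0.00, 0.00) ✓; Q.y = 0.00, L.y = 0.00 ✓; |QL| = 21.20 ✓; ∠(GL, LQ) = 90.00° ✓; |GL| = 4.300 ✓; bearing(G→W) − bearing(G→L) = 94.00° ✓; |GW| = 4.300 ✓; ∠(GW, WV) = 86.20° ✗; |WV| = 37.20 ✓.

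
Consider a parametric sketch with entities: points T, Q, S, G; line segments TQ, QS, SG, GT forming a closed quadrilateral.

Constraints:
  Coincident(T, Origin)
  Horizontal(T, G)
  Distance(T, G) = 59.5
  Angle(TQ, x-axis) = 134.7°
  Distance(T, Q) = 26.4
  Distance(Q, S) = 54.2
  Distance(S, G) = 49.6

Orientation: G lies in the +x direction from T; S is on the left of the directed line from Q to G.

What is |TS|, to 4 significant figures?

51.11

Checks: |QS| = 54.20 ✓; |SG| = 49.60 ✓.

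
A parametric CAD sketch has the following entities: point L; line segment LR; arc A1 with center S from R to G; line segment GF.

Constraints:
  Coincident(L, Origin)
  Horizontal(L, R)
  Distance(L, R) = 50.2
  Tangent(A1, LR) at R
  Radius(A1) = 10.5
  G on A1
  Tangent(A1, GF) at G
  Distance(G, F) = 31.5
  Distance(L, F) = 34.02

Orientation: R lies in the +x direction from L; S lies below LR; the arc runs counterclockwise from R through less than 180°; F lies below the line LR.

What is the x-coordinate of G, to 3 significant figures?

42.5

L is at the origin; L and R share the same y with |LR| = 50.2 and R on the +x side, so R = (50.2, 0.00). Since A1 is tangent to LR there, SR ⟂ LR, so S = R + (0, -10.5) = (50.2, -10.5). Since SG ⟂ GF (tangency), |SF| = √(10.5² + 31.5²) = 33.2 regardless of where G sits on A1. So F lies on both circle(L, 34.02) and circle(S, 33.2); the below-LR intersection is F = (21.2, -26.6). G is the foot of the tangent from F: G = (42.5, -3.41).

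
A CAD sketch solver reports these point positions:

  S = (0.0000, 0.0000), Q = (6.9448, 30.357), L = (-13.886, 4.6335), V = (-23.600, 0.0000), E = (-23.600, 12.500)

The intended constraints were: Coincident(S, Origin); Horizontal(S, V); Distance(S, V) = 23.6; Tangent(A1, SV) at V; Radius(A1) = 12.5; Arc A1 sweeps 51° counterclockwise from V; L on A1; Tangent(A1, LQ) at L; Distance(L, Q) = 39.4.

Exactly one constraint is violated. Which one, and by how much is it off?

Distance(L, Q) = 39.4 — off by 6.30.

S = (0.00, 0.00) ✓; S.y = 0.00, V.y = 0.00 ✓; |SV| = 23.60 ✓; ∠(EV, VS) = 90.00° ✓; |EV| = 12.50 ✓; bearing(E→L) − bearing(E→V) = 51.00° ✓; |EL| = 12.50 ✓; ∠(EL, LQ) = 90.00° ✓; |LQ| = 33.10 ✗.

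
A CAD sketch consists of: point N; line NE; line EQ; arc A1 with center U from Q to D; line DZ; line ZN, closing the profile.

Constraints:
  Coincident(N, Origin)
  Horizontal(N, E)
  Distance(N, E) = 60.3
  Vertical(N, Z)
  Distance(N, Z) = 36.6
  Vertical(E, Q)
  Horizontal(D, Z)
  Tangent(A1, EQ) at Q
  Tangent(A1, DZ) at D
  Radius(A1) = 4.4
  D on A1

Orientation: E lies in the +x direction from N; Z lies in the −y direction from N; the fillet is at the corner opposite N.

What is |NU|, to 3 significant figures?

64.5

N is at the origin; NE is horizontal with |NE| = 60.3 and E on the +x side, so E = (60.3, 0.00). NZ is vertical with |NZ| = 36.6 and Z on the −y side, so Z = (0.00, -36.6). The virtual corner opposite N is at (60.3, -36.6). Tangency of A1 to EQ means the radius UQ is perpendicular to EQ and tangency of A1 to DZ means the radius UD is perpendicular to DZ, with radius 4.4, so the center U sits 4.4 in from both sides at U = (55.9, -32.2). Then |NU| = |U − N| = 64.5.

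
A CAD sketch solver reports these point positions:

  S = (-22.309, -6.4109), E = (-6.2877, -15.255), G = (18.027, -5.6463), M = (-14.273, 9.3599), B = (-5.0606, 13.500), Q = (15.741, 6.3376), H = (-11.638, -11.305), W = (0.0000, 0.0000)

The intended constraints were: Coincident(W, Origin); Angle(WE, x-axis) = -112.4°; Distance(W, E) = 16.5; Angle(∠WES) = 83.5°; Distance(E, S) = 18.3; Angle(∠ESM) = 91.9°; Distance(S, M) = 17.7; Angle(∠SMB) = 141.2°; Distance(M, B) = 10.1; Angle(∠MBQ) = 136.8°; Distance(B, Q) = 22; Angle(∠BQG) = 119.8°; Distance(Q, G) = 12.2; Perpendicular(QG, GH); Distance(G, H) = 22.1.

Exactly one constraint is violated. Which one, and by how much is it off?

Distance(G, H) = 22.1 — off by 8.10.

W = (0.00, 0.00) ✓; WE at -112.4° ✓; |WE| = 16.50 ✓; ∠WES = 83.50° ✓; |ES| = 18.30 ✓; ∠ESM = 91.90° ✓; |SM| = 17.70 ✓; ∠SMB = 141.2° ✓; |MB| = 10.10 ✓; ∠MBQ = 136.8° ✓; |BQ| = 22.00 ✓; ∠BQG = 119.8° ✓; |QG| = 12.20 ✓; ∠(QG, GH) = 90.00° ✓; |GH| = 30.20 ✗.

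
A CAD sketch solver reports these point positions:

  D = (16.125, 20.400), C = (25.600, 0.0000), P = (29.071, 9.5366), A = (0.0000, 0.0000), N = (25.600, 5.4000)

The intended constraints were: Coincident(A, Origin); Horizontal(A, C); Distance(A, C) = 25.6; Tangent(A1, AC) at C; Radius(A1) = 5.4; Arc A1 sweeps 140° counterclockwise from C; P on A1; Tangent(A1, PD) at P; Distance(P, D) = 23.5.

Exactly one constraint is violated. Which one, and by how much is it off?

Distance(P, D) = 23.5 — off by 6.60.

A = (0.00, 0.00) ✓; A.y = 0.00, C.y = 0.00 ✓; |AC| = 25.60 ✓; ∠(NC, CA) = 90.00° ✓; |NC| = 5.400 ✓; bearing(N→P) − bearing(N→C) = 140.0° ✓; |NP| = 5.400 ✓; ∠(NP, PD) = 90.00° ✓; |PD| = 16.90 ✗.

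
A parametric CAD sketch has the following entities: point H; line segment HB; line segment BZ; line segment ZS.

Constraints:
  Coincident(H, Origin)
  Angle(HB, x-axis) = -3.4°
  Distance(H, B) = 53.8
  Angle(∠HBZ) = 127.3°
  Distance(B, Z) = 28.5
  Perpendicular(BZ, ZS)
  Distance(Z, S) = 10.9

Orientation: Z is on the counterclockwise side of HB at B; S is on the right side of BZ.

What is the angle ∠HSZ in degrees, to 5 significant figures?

48.691°

∠HBZ = 127.3°, so BZ runs at -3.4° + (180° − 127.3°) = 49.300° from the x-axis; with |BZ| = 28.5, Z = B + 28.5·(cos 49.300°, sin 49.300°) = (72.290, 18.416). BZ is perpendicular to ZS; with |ZS| = 10.9 on the right of BZ, S = Z + 10.9·(0.75813, -0.65210) = (80.554, 11.308). Then cos ∠HSZ = SH·SZ / (|SH||SZ|), giving 48.691°.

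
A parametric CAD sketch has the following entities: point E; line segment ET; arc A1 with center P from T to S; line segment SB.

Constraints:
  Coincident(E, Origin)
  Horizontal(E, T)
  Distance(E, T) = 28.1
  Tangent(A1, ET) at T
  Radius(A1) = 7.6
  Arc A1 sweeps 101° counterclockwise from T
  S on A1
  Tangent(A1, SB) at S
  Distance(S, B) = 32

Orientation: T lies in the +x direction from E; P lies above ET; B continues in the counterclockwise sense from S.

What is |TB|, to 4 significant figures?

40.48

On A1, T sits at bearing -90° from P; a 101° counterclockwise sweep puts S at bearing 11°, so S = P + 7.6·(cos 11°, sin 11°) = (35.56, 9.050). A1 meets SB tangentially, so PS is at right angles to SB, so SB runs along (−sin 11°, cos 11°); with |SB| = 32.0, B = (29.45, 40.46). Then |TB| = |B − T| = 40.48.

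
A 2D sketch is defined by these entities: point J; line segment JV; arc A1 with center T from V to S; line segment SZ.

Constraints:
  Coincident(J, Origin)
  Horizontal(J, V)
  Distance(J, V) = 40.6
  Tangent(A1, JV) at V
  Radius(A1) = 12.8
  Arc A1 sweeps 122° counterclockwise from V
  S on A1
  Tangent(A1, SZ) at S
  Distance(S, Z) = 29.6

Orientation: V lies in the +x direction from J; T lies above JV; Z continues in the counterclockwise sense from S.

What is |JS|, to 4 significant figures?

55.06

A1 meets JV tangentially, so TV is at right angles to JV, so T = V + (0, 12.8) = (40.60, 12.80). On A1, V sits at bearing -90° from T; a 122° counterclockwise sweep puts S at bearing 32°, so S = T + 12.8·(cos 32°, sin 32°) = (51.46, 19.58). Then |JS| = |S − J| = 55.06.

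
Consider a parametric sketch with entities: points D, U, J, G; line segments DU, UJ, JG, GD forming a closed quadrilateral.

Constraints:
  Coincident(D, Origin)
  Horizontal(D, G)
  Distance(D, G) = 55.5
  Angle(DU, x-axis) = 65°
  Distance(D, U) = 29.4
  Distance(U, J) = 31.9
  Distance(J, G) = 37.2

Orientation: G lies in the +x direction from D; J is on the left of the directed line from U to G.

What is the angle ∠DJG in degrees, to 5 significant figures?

70.229°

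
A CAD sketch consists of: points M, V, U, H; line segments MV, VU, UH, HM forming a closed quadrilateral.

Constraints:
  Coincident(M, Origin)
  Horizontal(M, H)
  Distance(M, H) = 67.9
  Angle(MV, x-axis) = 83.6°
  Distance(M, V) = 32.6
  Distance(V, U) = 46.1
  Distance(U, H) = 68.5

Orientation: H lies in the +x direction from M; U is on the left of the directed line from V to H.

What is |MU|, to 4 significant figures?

73.26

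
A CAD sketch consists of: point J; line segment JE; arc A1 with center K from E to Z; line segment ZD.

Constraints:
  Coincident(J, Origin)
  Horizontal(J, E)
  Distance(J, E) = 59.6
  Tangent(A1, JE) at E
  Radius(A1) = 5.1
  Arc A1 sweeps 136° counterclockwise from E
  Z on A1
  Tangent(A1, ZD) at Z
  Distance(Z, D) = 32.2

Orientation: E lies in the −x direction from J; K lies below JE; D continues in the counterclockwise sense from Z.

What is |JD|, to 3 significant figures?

50.7

J is at the origin; J and E share the same y with |JE| = 59.6 and E on the −x side, so E = (-59.6, 0.00). A1 meets JE tangentially, so KE is at right angles to JE, so K = E + (0, -5.1) = (-59.6, -5.10). On A1, E sits at bearing 90° from K; a 136° counterclockwise sweep puts Z at bearing 226°, so Z = K + 5.1·(cos 226°, sin 226°) = (-63.1, -8.77). Tangency of A1 to ZD means the radius KZ is perpendicular to ZD, so ZD runs along (−sin 226°, cos 226°); with |ZD| = 32.2, D = (-40.0, -31.1). Then |JD| = |D − J| = 50.7.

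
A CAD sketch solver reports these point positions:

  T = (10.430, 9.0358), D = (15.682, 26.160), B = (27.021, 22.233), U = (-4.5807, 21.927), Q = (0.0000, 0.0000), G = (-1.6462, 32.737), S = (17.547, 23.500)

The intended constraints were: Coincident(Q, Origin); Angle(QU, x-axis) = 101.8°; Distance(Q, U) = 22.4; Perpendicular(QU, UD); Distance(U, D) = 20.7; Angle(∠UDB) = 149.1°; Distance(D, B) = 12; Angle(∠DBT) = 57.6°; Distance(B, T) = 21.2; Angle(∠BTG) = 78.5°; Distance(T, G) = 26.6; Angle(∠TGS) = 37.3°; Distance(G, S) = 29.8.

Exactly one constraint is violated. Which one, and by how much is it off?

Distance(G, S) = 29.8 — off by 8.50.

Q = (0.00, 0.00) ✓; QU at 101.8° ✓; |QU| = 22.40 ✓; ∠(QU, UD) = 90.00° ✓; |UD| = 20.70 ✓; ∠UDB = 149.1° ✓; |DB| = 12.00 ✓; ∠DBT = 57.60° ✓; |BT| = 21.20 ✓; ∠BTG = 78.50° ✓; |TG| = 26.60 ✓; ∠TGS = 37.30° ✓; |GS| = 21.30 ✗.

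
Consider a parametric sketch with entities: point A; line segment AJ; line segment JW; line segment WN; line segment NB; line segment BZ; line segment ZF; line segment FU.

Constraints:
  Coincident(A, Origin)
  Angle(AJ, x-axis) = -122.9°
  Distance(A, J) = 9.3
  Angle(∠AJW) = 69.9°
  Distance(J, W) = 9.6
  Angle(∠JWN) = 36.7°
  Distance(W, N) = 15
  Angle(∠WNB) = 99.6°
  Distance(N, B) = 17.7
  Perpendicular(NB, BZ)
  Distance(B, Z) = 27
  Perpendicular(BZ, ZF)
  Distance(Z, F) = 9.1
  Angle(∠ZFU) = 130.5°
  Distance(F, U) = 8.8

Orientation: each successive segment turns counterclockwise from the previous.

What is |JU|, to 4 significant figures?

12.25

A is at the origin; AJ runs at -122.9° with length 9.3, so J = (-5.052, -7.808). ∠AJW = 69.9° gives JW at -12.80° from the x-axis; with |JW| = 9.6, W = (4.310, -9.935). ∠JWN = 36.7° gives WN at 130.5° from the x-axis; with |WN| = 15.0, N = (-5.432, 1.471). ∠WNB = 99.6° gives NB at -149.1° from the x-axis; with |NB| = 17.7, B = (-20.62, -7.619). The perpendicularity gives BZ at right angles to NB, so BZ runs at -59.10°; with |BZ| = 27.0, Z = (-6.754, -30.79). BZ is perpendicular to ZF, so ZF runs at 30.90°; with |ZF| = 9.1, F = (1.054, -26.11). ∠ZFU = 130.5° gives FU at 80.40° from the x-axis; with |FU| = 8.8, U = (2.522, -17.44). Then |JU| = |U − J| = 12.25.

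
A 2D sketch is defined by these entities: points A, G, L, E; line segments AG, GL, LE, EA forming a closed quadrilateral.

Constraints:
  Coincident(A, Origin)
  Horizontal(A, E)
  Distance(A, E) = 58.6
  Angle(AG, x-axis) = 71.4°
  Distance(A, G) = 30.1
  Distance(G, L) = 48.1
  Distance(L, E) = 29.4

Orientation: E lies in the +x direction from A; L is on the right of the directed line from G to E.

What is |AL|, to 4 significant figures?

35.37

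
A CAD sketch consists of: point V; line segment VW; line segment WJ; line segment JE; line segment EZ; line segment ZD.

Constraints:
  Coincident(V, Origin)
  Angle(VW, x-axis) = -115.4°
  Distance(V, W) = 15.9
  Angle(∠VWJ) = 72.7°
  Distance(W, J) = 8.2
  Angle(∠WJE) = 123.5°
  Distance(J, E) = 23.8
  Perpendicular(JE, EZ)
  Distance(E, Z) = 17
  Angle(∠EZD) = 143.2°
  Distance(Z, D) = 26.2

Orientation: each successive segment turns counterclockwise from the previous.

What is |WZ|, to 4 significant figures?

30.09

V is at the origin; VW runs at -115.4° with length 15.9, so W = (-6.820, -14.36). ∠VWJ = 72.7° gives WJ at -8.100° from the x-axis; with |WJ| = 8.2, J = (1.298, -15.52). ∠WJE = 123.5° gives JE at 48.40° from the x-axis; with |JE| = 23.8, E = (17.10, 2.279). The perpendicularity gives EZ at right angles to JE, so EZ runs at 138.4°; with |EZ| = 17.0, Z = (4.387, 13.57). Then |WZ| = |Z − W| = 30.09.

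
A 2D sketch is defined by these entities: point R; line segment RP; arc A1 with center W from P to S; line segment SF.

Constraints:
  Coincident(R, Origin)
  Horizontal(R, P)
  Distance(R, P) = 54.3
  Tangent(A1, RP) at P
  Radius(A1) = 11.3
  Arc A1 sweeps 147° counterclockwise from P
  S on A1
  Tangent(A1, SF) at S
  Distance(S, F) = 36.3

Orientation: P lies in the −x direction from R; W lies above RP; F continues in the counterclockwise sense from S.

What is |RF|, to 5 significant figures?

88.433

R is at the origin; RP is horizontal with |RP| = 54.3 and P on the −x side, so P = (-54.300, 0.0000). Since A1 is tangent to RP there, WP ⟂ RP, so W = P + (0, 11.3) = (-54.300, 11.300). On A1, P sits at bearing -90° from W; a 147° counterclockwise sweep puts S at bearing 57°, so S = W + 11.3·(cos 57°, sin 57°) = (-48.146, 20.777). Tangency of A1 to SF means the radius WS is perpendicular to SF, so SF runs along (−sin 57°, cos 57°); with |SF| = 36.3, F = (-78.589, 40.547). Then |RF| = |F − R| = 88.433.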